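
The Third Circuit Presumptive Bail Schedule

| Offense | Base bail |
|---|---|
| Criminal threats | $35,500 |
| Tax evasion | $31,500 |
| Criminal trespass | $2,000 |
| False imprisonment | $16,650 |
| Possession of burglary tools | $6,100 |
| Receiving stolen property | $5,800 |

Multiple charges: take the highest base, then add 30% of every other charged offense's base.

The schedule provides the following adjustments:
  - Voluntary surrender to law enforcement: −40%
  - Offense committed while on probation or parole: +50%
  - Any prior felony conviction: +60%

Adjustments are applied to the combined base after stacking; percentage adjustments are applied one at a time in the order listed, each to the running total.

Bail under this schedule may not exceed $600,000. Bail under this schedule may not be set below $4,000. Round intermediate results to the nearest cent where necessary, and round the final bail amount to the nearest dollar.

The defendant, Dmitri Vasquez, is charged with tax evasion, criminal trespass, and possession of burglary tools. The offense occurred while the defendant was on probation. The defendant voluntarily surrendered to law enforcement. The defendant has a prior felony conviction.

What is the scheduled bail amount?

$48,859

Base amounts from the schedule: tax evasion $31,500; criminal trespass $2,000; possession of burglary tools $6,100.
Stacking rule: highest base plus 30% of each additional charge. Highest is tax evasion at $31,500. Additional: $2,000 × 30% = $600; $6,100 × 30% = $1,830. Combined base = $31,500 + $2,430 = $33,930.
Voluntary surrender to law enforcement (−40%): $33,930 × 0.6 = $20,358.
Offense committed while on probation or parole (+50%): $20,358 × 1.5 = $30,537.
Any prior felony conviction (+60%): $30,537 × 1.6 = $48,859.20.
$48,859.20 is within the $600,000 maximum.
$48,859.20 is at or above the $4,000 minimum.
Rounded to the nearest dollar: $48,859.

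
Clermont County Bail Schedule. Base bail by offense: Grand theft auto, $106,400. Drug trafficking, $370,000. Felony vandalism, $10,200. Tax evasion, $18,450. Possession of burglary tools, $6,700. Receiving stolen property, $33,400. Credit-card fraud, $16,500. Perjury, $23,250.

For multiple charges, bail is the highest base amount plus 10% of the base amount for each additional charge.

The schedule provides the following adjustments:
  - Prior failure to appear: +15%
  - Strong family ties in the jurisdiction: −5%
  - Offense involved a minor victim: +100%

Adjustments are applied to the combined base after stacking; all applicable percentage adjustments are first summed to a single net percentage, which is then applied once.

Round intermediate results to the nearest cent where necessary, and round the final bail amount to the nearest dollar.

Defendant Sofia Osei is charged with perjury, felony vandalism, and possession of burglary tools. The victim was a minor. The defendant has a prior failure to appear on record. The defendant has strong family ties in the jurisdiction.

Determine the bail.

Base amounts from the schedule: perjury $23,250; felony vandalism $10,200; possession of burglary tools $6,700.
Stacking rule: highest base plus 10% of each additional charge. Highest is perjury at $23,250. Additional: $10,200 × 10% = $1,020; $6,700 × 10% = $670. Combined base = $23,250 + $1,690 = $24,940.
Net percentage adjustment: +15% −5% +100% = +110%. $24,940 × 2.1 = $52,374.

$52,374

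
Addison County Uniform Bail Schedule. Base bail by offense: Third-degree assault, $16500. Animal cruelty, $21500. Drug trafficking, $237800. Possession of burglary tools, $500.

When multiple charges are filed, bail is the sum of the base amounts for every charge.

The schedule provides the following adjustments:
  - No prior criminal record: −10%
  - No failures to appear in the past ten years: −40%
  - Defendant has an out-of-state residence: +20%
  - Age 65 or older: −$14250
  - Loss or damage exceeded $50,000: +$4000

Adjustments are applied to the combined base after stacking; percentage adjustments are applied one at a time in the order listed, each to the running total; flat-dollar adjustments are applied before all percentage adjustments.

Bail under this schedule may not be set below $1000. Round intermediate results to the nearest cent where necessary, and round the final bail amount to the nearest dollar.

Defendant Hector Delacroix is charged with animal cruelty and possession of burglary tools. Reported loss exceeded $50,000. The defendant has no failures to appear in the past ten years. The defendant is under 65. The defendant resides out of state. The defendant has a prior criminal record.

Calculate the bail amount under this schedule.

$18720

Base amounts from the schedule: animal cruelty $21500; possession of burglary tools $500.
Stacking rule: sum of all bases. $21500 + $500 = $22000.
Loss or damage exceeded $50,000 (+$4000 flat): $22000 + $4000 = $26000.
No failures to appear in the past ten years (−40%): $26000 × 0.6 = $15600.
Defendant has an out-of-state residence (+20%): $15600 × 1.2 = $18720.
$18720 is at or above the $1000 minimum.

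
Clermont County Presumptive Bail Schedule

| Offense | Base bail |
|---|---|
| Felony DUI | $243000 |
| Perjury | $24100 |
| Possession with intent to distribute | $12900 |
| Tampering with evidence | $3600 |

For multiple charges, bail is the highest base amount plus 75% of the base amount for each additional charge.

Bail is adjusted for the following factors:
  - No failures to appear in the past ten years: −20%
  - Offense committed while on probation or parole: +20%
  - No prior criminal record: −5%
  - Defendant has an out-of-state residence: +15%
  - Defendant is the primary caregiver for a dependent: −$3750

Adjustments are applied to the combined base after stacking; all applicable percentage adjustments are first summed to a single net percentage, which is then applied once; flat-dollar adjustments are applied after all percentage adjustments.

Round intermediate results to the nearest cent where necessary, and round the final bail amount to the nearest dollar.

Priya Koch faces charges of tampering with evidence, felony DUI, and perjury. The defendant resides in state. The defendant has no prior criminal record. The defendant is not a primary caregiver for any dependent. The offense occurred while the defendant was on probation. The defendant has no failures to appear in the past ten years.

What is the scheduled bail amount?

Base amounts from the schedule: tampering with evidence $3600; felony DUI $243000; perjury $24100.
Stacking rule: highest base plus 75% of each additional charge. Highest is felony DUI at $243000. Additional: $3600 × 75% = $2700; $24100 × 75% = $18075. Combined base = $243000 + $20775 = $263775.
Net percentage adjustment: −20% +20% −5% = −5%. $263775 × 0.95 = $250586.25.
Rounded to the nearest dollar: $250586.

$250586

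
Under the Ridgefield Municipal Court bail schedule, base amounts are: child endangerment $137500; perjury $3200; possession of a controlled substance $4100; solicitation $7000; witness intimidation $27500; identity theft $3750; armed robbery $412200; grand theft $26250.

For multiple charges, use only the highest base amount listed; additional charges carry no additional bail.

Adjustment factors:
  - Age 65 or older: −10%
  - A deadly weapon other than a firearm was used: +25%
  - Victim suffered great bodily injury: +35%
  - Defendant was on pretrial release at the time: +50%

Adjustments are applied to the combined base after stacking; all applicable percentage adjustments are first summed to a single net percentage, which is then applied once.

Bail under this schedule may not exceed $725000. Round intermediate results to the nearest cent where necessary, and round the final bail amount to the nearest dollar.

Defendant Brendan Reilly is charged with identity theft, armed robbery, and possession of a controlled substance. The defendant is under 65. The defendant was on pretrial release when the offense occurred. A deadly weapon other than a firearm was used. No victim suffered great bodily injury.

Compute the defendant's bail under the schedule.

Base amounts from the schedule: identity theft $3750; armed robbery $412200; possession of a controlled substance $4100.
Stacking rule: use the highest base only. Highest is armed robbery at $412200. Combined base = $412200.
Net percentage adjustment: +25% +50% = +75%. $412200 × 1.75 = $721350.
$721350 is within the $725000 maximum.

$721350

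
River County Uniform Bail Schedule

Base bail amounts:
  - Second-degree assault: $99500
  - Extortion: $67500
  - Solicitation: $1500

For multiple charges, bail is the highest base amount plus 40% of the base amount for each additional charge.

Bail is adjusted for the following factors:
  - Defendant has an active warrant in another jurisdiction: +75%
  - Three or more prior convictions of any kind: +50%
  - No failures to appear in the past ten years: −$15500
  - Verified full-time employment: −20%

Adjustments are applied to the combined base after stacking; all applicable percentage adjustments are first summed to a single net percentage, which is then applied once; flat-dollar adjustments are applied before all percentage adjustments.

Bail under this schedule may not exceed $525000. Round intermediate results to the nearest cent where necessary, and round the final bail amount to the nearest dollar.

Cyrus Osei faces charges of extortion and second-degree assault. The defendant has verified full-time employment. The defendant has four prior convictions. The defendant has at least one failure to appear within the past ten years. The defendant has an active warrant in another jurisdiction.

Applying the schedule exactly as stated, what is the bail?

Base amounts from the schedule: extortion $67500; second-degree assault $99500.
Stacking rule: highest base plus 40% of each additional charge. Highest is second-degree assault at $99500. Additional: $67500 × 40% = $27000. Combined base = $99500 + $27000 = $126500.
Net percentage adjustment: +75% +50% −20% = +105%. $126500 × 2.05 = $259325.
$259325 is within the $525000 maximum.

$259325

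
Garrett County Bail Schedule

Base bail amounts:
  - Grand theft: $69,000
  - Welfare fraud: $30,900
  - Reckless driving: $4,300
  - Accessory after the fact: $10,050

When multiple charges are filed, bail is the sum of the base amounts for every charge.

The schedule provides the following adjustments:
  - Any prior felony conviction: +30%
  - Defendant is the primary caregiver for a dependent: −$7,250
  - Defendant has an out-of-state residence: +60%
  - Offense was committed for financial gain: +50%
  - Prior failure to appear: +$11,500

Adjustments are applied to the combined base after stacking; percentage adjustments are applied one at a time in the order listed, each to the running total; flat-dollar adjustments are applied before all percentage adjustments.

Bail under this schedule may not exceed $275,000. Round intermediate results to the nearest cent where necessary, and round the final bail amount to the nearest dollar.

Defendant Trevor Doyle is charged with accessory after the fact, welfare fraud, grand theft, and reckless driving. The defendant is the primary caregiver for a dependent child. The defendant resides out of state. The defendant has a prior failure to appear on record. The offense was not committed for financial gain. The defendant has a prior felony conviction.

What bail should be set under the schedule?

$246,480

Base amounts from the schedule: accessory after the fact $10,050; welfare fraud $30,900; grand theft $69,000; reckless driving $4,300.
Stacking rule: sum of all bases. $10,050 + $30,900 + $69,000 + $4,300 = $114,250.
Defendant is the primary caregiver for a dependent (−$7,250 flat): $114,250 − $7,250 = $107,000.
Prior failure to appear (+$11,500 flat): $107,000 + $11,500 = $118,500.
Any prior felony conviction (+30%): $118,500 × 1.3 = $154,050.
Defendant has an out-of-state residence (+60%): $154,050 × 1.6 = $246,480.
$246,480 is within the $275,000 maximum.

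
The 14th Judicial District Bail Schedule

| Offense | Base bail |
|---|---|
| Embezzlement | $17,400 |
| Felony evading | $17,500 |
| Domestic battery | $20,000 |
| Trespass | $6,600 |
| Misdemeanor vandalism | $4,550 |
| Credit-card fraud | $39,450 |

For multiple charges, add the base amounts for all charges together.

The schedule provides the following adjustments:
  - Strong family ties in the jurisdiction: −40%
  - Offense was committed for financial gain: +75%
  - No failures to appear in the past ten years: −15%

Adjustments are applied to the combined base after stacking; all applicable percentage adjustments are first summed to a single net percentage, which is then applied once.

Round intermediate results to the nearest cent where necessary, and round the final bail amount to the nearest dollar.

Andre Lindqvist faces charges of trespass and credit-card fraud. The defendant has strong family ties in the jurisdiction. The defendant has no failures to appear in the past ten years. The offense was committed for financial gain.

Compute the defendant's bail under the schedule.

Base amounts from the schedule: trespass $6,600; credit-card fraud $39,450.
Stacking rule: sum of all bases. $6,600 + $39,450 = $46,050.
Net percentage adjustment: −40% +75% −15% = +20%. $46,050 × 1.2 = $55,260.

$55,260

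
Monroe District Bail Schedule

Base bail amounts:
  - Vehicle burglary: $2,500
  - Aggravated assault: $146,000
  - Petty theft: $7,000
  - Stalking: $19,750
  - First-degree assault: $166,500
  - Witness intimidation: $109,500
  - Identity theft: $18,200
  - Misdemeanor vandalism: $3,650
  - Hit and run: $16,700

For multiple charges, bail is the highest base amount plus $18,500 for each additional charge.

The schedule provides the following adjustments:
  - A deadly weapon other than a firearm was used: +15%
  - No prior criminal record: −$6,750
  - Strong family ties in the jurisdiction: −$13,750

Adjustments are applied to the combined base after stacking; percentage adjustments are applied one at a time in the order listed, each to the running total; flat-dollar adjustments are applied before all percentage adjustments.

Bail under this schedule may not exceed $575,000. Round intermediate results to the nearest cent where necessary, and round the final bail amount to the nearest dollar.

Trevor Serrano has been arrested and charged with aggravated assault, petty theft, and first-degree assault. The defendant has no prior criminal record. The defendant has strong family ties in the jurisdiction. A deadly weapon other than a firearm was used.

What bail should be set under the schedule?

$210,450

Base amounts from the schedule: aggravated assault $146,000; petty theft $7,000; first-degree assault $166,500.
Stacking rule: highest base plus $18,500 per additional charge. Highest is first-degree assault at $166,500; 2 additional charges → +$37,000. Combined base = $203,500.
No prior criminal record (−$6,750 flat): $203,500 − $6,750 = $196,750.
Strong family ties in the jurisdiction (−$13,750 flat): $196,750 − $13,750 = $183,000.
A deadly weapon other than a firearm was used (+15%): $183,000 × 1.15 = $210,450.
$210,450 is within the $575,000 maximum.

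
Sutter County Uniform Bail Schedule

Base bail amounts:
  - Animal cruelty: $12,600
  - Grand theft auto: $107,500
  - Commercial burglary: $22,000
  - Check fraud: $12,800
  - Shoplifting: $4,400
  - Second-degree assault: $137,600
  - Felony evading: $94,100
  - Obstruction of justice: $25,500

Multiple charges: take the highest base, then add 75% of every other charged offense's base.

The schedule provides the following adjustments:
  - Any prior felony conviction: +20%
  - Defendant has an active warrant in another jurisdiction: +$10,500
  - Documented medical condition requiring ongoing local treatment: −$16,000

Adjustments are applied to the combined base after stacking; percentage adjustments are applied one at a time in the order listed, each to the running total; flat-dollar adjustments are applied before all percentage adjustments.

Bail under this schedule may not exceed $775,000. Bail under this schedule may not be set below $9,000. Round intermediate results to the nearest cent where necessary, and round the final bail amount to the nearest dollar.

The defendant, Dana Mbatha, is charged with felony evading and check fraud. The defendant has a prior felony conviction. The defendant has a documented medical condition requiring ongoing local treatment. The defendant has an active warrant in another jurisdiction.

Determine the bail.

$117,840

Base amounts from the schedule: felony evading $94,100; check fraud $12,800.
Stacking rule: highest base plus 75% of each additional charge. Highest is felony evading at $94,100. Additional: $12,800 × 75% = $9,600. Combined base = $94,100 + $9,600 = $103,700.
Defendant has an active warrant in another jurisdiction (+$10,500 flat): $103,700 + $10,500 = $114,200.
Documented medical condition requiring ongoing local treatment (−$16,000 flat): $114,200 − $16,000 = $98,200.
Any prior felony conviction (+20%): $98,200 × 1.2 = $117,840.
$117,840 is within the $775,000 maximum.
$117,840 is at or above the $9,000 minimum.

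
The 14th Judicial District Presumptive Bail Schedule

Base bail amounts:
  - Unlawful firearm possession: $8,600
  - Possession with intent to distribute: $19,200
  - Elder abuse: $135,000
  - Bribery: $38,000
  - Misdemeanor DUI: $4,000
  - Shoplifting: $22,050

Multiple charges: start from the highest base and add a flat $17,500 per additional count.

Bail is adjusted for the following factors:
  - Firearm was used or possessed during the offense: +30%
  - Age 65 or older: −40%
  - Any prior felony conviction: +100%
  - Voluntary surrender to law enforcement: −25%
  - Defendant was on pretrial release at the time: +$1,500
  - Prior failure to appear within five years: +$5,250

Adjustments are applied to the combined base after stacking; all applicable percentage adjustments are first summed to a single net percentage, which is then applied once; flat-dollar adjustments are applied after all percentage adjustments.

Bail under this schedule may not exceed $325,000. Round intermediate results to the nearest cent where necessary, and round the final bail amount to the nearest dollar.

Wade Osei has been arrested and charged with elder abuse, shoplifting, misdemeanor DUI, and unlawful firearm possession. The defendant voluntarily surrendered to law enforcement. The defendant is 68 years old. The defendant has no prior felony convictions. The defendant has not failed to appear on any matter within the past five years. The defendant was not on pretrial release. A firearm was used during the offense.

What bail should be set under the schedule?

Base amounts from the schedule: elder abuse $135,000; shoplifting $22,050; misdemeanor DUI $4,000; unlawful firearm possession $8,600.
Stacking rule: highest base plus $17,500 per additional charge. Highest is elder abuse at $135,000; 3 additional charges → +$52,500. Combined base = $187,500.
Net percentage adjustment: +30% −40% −25% = −35%. $187,500 × 0.65 = $121,875.
$121,875 is within the $325,000 maximum.

$121,875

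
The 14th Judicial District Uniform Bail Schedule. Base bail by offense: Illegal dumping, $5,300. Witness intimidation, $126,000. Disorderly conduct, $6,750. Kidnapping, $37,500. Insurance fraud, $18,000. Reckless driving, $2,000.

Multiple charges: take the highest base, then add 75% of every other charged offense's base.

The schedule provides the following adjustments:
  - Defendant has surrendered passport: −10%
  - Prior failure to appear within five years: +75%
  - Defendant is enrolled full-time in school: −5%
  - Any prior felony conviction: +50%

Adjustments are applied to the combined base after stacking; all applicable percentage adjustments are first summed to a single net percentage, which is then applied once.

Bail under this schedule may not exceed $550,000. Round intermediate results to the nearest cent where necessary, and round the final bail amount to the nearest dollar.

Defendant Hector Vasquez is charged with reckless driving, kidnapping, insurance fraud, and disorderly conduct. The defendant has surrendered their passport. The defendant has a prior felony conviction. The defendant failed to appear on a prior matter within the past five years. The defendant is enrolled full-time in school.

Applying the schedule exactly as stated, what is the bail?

Base amounts from the schedule: reckless driving $2,000; kidnapping $37,500; insurance fraud $18,000; disorderly conduct $6,750.
Stacking rule: highest base plus 75% of each additional charge. Highest is kidnapping at $37,500. Additional: $2,000 × 75% = $1,500; $18,000 × 75% = $13,500; $6,750 × 75% = $5,062.50. Combined base = $37,500 + $20,062.50 = $57,562.50.
Net percentage adjustment: −10% +75% −5% +50% = +110%. $57,562.50 × 2.1 = $120,881.25.
$120,881.25 is within the $550,000 maximum.
Rounded to the nearest dollar: $120,881.

$120,881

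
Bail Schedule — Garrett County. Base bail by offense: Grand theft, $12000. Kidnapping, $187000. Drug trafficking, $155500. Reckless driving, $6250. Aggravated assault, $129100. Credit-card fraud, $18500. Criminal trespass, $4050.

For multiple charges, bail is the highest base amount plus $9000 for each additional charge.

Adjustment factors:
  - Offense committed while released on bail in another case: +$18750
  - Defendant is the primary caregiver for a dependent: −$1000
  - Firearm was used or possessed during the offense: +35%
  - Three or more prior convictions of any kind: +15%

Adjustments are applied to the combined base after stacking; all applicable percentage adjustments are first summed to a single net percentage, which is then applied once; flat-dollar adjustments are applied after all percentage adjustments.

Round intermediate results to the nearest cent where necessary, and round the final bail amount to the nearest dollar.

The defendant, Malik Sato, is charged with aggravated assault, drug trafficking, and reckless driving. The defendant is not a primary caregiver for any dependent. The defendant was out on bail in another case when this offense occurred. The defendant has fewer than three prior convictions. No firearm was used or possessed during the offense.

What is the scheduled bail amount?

$192250

Base amounts from the schedule: aggravated assault $129100; drug trafficking $155500; reckless driving $6250.
Stacking rule: highest base plus $9000 per additional charge. Highest is drug trafficking at $155500; 2 additional charges → +$18000. Combined base = $173500.
Offense committed while released on bail in another case (+$18750 flat): $173500 + $18750 = $192250.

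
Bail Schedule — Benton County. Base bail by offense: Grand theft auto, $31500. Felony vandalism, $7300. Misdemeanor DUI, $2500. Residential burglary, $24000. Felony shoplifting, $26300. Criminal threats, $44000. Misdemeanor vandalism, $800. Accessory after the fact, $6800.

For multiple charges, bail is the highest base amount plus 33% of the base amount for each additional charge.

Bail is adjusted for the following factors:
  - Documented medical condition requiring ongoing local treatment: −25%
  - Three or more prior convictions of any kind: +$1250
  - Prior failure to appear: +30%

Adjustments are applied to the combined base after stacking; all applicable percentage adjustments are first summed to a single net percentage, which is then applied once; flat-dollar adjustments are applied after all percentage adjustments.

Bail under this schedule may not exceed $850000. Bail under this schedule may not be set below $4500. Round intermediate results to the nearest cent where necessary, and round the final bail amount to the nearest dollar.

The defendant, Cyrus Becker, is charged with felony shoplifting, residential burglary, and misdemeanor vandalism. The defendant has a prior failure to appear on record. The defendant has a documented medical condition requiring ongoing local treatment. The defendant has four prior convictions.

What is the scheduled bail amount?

$37458

Base amounts from the schedule: felony shoplifting $26300; residential burglary $24000; misdemeanor vandalism $800.
Stacking rule: highest base plus 33% of each additional charge. Highest is felony shoplifting at $26300. Additional: $24000 × 33% = $7920; $800 × 33% = $264. Combined base = $26300 + $8184 = $34484.
Net percentage adjustment: −25% +30% = +5%. $34484 × 1.05 = $36208.20.
Three or more prior convictions of any kind (+$1250 flat): $36208.20 + $1250 = $37458.20.
$37458.20 is within the $850000 maximum.
$37458.20 is at or above the $4500 minimum.
Rounded to the nearest dollar: $37458.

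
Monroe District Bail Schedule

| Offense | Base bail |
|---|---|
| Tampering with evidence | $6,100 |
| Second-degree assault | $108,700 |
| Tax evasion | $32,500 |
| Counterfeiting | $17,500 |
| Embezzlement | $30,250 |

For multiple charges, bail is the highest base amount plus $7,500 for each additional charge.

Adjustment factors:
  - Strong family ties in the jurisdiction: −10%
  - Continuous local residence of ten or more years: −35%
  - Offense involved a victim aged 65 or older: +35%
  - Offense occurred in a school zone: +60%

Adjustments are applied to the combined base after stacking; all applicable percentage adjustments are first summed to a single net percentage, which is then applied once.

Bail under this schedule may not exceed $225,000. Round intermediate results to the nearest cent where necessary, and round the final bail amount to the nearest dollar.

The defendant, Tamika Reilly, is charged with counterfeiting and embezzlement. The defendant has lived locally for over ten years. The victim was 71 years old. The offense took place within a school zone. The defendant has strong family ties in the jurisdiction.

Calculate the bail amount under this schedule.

$56,625

Base amounts from the schedule: counterfeiting $17,500; embezzlement $30,250.
Stacking rule: highest base plus $7,500 per additional charge. Highest is embezzlement at $30,250; 1 additional charge → +$7,500. Combined base = $37,750.
Net percentage adjustment: −10% −35% +35% +60% = +50%. $37,750 × 1.5 = $56,625.
$56,625 is within the $225,000 maximum.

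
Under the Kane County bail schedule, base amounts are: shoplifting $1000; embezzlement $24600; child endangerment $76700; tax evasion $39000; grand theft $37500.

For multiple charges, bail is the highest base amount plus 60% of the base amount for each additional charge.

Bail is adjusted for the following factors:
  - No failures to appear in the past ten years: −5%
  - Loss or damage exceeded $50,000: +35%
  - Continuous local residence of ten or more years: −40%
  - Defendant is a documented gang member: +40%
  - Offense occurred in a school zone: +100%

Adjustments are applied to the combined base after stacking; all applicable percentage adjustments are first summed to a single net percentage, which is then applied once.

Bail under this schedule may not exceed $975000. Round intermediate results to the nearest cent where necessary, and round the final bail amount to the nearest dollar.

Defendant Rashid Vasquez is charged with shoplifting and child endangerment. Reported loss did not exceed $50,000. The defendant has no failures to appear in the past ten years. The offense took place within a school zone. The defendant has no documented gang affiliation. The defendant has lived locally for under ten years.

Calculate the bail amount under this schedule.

Base amounts from the schedule: shoplifting $1000; child endangerment $76700.
Stacking rule: highest base plus 60% of each additional charge. Highest is child endangerment at $76700. Additional: $1000 × 60% = $600. Combined base = $76700 + $600 = $77300.
Net percentage adjustment: −5% +100% = +95%. $77300 × 1.95 = $150735.
$150735 is within the $975000 maximum.

$150735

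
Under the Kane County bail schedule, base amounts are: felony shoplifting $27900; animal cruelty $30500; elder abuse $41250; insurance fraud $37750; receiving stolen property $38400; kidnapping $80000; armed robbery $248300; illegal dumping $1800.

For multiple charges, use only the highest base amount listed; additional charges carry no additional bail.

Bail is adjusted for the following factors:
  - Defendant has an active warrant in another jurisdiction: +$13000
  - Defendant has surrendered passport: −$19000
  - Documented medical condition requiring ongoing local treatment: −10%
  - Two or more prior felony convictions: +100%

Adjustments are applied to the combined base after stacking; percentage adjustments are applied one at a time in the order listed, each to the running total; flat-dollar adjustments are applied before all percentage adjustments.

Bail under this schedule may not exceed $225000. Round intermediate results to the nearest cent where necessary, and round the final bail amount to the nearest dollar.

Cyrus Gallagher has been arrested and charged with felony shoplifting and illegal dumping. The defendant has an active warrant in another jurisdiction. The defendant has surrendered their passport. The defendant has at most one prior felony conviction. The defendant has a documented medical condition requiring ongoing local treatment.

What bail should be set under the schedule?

$19710

Base amounts from the schedule: felony shoplifting $27900; illegal dumping $1800.
Stacking rule: use the highest base only. Highest is felony shoplifting at $27900. Combined base = $27900.
Defendant has an active warrant in another jurisdiction (+$13000 flat): $27900 + $13000 = $40900.
Defendant has surrendered passport (−$19000 flat): $40900 − $19000 = $21900.
Documented medical condition requiring ongoing local treatment (−10%): $21900 × 0.9 = $19710.
$19710 is within the $225000 maximum.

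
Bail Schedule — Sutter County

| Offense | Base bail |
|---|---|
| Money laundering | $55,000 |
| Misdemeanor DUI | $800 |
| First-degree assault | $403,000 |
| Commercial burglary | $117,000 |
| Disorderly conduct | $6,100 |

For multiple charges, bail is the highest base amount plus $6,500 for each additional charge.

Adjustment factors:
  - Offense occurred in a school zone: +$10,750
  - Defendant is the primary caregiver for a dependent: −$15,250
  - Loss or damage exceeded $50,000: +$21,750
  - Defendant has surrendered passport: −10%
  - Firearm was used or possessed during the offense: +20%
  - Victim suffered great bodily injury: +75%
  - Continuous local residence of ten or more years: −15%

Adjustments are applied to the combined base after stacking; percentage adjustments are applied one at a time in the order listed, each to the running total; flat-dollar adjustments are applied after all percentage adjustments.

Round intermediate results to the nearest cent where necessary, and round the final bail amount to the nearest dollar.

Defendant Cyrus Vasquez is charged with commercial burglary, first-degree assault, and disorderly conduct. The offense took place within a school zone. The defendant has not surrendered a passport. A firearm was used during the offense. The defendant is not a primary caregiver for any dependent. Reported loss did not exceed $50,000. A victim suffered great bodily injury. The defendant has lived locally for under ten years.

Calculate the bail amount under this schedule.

$884,350

Base amounts from the schedule: commercial burglary $117,000; first-degree assault $403,000; disorderly conduct $6,100.
Stacking rule: highest base plus $6,500 per additional charge. Highest is first-degree assault at $403,000; 2 additional charges → +$13,000. Combined base = $416,000.
Firearm was used or possessed during the offense (+20%): $416,000 × 1.2 = $499,200.
Victim suffered great bodily injury (+75%): $499,200 × 1.75 = $873,600.
Offense occurred in a school zone (+$10,750 flat): $873,600 + $10,750 = $884,350.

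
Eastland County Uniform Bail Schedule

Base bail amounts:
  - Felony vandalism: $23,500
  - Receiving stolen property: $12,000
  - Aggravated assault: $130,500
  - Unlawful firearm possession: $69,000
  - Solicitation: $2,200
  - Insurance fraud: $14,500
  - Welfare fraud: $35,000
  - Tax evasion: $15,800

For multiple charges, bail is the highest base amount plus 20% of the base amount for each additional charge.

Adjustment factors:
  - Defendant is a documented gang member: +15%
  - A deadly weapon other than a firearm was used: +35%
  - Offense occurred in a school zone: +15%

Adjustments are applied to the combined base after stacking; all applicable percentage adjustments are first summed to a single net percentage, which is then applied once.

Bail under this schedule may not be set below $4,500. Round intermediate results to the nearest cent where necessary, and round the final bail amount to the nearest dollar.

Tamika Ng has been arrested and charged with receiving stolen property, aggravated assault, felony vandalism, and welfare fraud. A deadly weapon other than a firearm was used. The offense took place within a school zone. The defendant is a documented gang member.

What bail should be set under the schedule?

$238,590

Base amounts from the schedule: receiving stolen property $12,000; aggravated assault $130,500; felony vandalism $23,500; welfare fraud $35,000.
Stacking rule: highest base plus 20% of each additional charge. Highest is aggravated assault at $130,500. Additional: $12,000 × 20% = $2,400; $23,500 × 20% = $4,700; $35,000 × 20% = $7,000. Combined base = $130,500 + $14,100 = $144,600.
Net percentage adjustment: +15% +35% +15% = +65%. $144,600 × 1.65 = $238,590.
$238,590 is at or above the $4,500 minimum.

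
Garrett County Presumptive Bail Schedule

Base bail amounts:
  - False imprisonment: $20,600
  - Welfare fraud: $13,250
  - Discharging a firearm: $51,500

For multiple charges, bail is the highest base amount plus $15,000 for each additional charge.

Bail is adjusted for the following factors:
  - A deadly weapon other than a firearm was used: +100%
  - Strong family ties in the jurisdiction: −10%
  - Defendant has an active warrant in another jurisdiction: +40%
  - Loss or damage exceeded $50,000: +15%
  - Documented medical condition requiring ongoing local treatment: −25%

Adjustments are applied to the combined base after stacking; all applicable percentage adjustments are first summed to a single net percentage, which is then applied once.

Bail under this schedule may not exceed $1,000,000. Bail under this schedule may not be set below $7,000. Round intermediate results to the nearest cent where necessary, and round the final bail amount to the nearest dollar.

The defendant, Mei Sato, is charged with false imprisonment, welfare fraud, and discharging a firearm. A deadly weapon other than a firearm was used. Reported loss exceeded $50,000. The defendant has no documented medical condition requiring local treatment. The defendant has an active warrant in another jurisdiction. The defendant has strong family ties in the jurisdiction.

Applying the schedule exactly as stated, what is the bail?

$199,675

Base amounts from the schedule: false imprisonment $20,600; welfare fraud $13,250; discharging a firearm $51,500.
Stacking rule: highest base plus $15,000 per additional charge. Highest is discharging a firearm at $51,500; 2 additional charges → +$30,000. Combined base = $81,500.
Net percentage adjustment: +100% −10% +40% +15% = +145%. $81,500 × 2.45 = $199,675.
$199,675 is within the $1,000,000 maximum.
$199,675 is at or above the $7,000 minimum.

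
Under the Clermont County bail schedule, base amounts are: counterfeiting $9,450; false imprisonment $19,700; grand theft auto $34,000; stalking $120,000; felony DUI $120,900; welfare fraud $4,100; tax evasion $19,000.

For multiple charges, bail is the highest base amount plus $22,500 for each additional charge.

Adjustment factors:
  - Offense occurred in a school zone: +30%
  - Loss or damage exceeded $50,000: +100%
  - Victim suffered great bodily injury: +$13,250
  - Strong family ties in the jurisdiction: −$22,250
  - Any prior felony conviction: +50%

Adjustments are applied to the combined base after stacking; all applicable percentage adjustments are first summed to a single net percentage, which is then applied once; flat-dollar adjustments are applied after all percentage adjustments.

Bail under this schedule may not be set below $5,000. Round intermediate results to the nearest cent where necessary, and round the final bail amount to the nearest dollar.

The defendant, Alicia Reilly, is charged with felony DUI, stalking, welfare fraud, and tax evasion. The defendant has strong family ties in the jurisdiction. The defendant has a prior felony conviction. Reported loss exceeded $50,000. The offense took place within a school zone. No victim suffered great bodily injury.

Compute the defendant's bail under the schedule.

Base amounts from the schedule: felony DUI $120,900; stalking $120,000; welfare fraud $4,100; tax evasion $19,000.
Stacking rule: highest base plus $22,500 per additional charge. Highest is felony DUI at $120,900; 3 additional charges → +$67,500. Combined base = $188,400.
Net percentage adjustment: +30% +100% +50% = +180%. $188,400 × 2.8 = $527,520.
Strong family ties in the jurisdiction (−$22,250 flat): $527,520 − $22,250 = $505,270.
$505,270 is at or above the $5,000 minimum.

$505,270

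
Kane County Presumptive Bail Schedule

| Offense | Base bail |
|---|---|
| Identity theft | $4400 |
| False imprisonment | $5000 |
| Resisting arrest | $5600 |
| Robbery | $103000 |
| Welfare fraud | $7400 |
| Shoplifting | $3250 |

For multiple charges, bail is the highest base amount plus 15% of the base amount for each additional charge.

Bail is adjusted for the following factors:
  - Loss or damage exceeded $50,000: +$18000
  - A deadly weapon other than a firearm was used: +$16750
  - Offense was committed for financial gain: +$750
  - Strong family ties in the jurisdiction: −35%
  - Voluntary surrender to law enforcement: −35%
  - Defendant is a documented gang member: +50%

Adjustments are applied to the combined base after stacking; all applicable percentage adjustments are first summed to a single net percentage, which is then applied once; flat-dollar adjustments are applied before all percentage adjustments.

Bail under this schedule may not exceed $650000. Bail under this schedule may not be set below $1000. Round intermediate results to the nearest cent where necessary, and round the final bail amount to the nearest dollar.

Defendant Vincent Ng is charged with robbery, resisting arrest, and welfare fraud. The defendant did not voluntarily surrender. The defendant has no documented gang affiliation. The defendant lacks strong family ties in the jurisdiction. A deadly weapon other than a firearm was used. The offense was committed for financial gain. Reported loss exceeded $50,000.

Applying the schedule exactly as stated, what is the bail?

Base amounts from the schedule: robbery $103000; resisting arrest $5600; welfare fraud $7400.
Stacking rule: highest base plus 15% of each additional charge. Highest is robbery at $103000. Additional: $5600 × 15% = $840; $7400 × 15% = $1110. Combined base = $103000 + $1950 = $104950.
Loss or damage exceeded $50,000 (+$18000 flat): $104950 + $18000 = $122950.
A deadly weapon other than a firearm was used (+$16750 flat): $122950 + $16750 = $139700.
Offense was committed for financial gain (+$750 flat): $139700 + $750 = $140450.
$140450 is within the $650000 maximum.
$140450 is at or above the $1000 minimum.

$140450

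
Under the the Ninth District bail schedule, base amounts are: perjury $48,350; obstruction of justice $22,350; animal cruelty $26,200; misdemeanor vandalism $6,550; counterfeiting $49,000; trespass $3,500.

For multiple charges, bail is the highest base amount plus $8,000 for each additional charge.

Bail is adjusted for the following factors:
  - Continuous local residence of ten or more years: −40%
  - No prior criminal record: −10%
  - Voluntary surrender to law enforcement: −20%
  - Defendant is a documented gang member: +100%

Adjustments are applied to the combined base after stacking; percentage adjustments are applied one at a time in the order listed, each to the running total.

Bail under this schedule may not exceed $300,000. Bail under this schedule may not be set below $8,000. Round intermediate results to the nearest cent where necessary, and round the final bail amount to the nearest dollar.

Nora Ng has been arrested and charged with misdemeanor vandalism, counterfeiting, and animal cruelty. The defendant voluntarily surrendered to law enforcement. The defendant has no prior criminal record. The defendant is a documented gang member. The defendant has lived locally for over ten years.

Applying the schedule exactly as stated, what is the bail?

Base amounts from the schedule: misdemeanor vandalism $6,550; counterfeiting $49,000; animal cruelty $26,200.
Stacking rule: highest base plus $8,000 per additional charge. Highest is counterfeiting at $49,000; 2 additional charges → +$16,000. Combined base = $65,000.
Continuous local residence of ten or more years (−40%): $65,000 × 0.6 = $39,000.
No prior criminal record (−10%): $39,000 × 0.9 = $35,100.
Voluntary surrender to law enforcement (−20%): $35,100 × 0.8 = $28,080.
Defendant is a documented gang member (+100%): $28,080 × 2 = $56,160.
$56,160 is within the $300,000 maximum.
$56,160 is at or above the $8,000 minimum.

$56,160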